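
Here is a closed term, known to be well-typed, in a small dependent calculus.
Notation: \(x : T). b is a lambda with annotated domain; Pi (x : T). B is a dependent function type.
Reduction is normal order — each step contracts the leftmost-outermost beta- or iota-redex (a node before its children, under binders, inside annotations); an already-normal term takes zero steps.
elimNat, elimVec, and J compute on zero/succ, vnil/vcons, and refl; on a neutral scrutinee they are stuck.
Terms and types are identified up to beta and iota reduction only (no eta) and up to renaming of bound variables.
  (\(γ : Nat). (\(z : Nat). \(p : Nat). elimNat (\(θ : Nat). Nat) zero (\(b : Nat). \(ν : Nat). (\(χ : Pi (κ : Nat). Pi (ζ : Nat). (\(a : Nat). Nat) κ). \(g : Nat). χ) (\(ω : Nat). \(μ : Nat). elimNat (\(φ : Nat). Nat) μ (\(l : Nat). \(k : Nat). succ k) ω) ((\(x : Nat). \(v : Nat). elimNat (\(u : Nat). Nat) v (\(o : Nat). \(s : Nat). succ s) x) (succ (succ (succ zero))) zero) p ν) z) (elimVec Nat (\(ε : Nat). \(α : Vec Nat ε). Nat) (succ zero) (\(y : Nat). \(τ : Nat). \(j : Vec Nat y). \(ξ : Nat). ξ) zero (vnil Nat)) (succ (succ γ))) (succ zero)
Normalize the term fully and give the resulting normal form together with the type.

normal form:
  succ (succ (succ zero))
the term's type:
  Nat


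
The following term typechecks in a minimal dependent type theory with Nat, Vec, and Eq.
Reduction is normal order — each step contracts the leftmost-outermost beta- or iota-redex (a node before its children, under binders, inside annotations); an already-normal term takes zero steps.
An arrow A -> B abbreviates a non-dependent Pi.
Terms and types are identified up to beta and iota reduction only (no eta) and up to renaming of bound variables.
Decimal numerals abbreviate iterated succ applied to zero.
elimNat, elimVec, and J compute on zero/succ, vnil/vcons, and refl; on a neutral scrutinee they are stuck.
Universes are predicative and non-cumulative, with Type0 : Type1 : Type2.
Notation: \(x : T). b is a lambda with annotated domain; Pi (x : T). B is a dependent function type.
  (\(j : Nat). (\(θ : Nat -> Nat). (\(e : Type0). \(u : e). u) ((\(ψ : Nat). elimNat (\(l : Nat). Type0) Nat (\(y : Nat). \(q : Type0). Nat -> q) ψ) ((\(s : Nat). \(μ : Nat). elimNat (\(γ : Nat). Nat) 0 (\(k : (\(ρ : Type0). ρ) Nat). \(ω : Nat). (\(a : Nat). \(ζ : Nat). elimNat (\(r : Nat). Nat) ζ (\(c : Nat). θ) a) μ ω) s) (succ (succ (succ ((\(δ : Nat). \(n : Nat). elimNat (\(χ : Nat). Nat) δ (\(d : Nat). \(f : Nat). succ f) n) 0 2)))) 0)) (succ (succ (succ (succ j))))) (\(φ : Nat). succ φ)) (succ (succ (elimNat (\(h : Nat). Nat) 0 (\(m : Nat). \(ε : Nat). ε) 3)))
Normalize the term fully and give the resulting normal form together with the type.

reduced normal form:
  6
the term's type:
  Nat
observation: the first redex contracted is a beta-redex; the normal form is reached in 14 normal-order steps.


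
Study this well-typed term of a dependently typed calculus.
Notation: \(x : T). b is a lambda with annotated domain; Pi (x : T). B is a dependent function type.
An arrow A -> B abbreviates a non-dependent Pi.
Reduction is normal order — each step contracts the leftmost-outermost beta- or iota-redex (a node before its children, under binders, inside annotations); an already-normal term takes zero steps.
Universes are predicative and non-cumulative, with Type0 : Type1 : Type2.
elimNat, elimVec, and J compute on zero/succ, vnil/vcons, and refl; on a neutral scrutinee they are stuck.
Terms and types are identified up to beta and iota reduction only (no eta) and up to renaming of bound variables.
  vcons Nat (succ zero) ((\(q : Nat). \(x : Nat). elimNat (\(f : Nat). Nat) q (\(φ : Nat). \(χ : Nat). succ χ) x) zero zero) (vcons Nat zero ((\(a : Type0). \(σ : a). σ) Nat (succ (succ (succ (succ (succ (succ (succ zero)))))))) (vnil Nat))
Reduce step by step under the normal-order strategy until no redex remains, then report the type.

normal-order reduction:
  vcons Nat (succ zero) ((\(q : Nat). \(x : Nat). elimNat (\(f : Nat). Nat) q (\(φ : Nat). \(χ : Nat). succ χ) x) zero zero) (vcons Nat zero ((\(a : Type0). \(σ : a). σ) Nat (succ (succ (succ (succ (succ (succ (succ zero)))))))) (vnil Nat))
  ~> vcons Nat (succ zero) ((\(q : Nat). elimNat (\(x : Nat). Nat) zero (\(f : Nat). \(φ : Nat). succ φ) q) zero) (vcons Nat zero ((\(χ : Type0). \(a : χ). a) Nat (succ (succ (succ (succ (succ (succ (succ zero)))))))) (vnil Nat))
  ~> vcons Nat (succ zero) (elimNat (\(q : Nat). Nat) zero (\(x : Nat). \(f : Nat). succ f) zero) (vcons Nat zero ((\(φ : Type0). \(χ : φ). χ) Nat (succ (succ (succ (succ (succ (succ (succ zero)))))))) (vnil Nat))
  ~> vcons Nat (succ zero) zero (vcons Nat zero ((\(q : Type0). \(x : q). x) Nat (succ (succ (succ (succ (succ (succ (succ zero)))))))) (vnil Nat))
  ~> vcons Nat (succ zero) zero (vcons Nat zero ((\(q : Nat). q) (succ (succ (succ (succ (succ (succ (succ zero)))))))) (vnil Nat))
  ~> vcons Nat (succ zero) zero (vcons Nat zero (succ (succ (succ (succ (succ (succ (succ zero))))))) (vnil Nat))
inferred type:
  Vec Nat (succ (succ zero))


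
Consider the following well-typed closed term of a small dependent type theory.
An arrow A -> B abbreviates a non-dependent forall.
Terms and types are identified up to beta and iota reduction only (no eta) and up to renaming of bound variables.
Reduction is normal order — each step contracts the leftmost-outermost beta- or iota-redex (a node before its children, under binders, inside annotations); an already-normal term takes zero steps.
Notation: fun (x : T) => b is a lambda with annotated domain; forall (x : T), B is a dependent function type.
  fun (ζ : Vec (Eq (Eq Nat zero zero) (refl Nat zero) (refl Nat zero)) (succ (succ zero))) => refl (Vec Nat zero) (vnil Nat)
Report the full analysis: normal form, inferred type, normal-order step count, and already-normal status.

normal form:
  fun (ζ : Vec (Eq (Eq Nat zero zero) (refl Nat zero) (refl Nat zero)) (succ (succ zero))) => refl (Vec Nat zero) (vnil Nat)
the term's type:
  Vec (Eq (Eq Nat zero zero) (refl Nat zero) (refl Nat zero)) (succ (succ zero)) -> Eq (Vec Nat zero) (vnil Nat) (vnil Nat)
steps to reach normal form (normal order): 0
started in normal form: yes


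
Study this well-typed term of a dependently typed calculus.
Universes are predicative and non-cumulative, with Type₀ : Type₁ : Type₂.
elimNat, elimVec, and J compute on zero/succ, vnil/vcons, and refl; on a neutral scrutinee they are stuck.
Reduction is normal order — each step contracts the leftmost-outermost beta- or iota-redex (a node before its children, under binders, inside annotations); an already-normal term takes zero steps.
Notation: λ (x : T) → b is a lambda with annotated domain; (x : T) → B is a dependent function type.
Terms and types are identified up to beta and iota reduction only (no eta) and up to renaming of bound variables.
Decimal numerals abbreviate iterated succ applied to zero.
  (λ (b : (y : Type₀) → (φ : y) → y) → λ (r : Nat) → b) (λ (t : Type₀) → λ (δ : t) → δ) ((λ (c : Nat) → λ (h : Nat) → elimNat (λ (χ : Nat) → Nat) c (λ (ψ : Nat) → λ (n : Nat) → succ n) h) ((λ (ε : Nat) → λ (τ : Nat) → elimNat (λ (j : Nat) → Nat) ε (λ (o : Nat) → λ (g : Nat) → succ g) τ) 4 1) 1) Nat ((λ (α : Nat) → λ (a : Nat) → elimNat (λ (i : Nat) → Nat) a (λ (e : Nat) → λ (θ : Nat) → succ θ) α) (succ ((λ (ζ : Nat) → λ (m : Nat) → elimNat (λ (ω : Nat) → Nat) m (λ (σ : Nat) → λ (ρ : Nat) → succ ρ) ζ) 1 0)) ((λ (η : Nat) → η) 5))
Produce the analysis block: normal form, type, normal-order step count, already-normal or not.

resulting normal form:
  7
the term's type:
  Nat
normal-order step count: 20
already normal: no
first redex: a beta-redex


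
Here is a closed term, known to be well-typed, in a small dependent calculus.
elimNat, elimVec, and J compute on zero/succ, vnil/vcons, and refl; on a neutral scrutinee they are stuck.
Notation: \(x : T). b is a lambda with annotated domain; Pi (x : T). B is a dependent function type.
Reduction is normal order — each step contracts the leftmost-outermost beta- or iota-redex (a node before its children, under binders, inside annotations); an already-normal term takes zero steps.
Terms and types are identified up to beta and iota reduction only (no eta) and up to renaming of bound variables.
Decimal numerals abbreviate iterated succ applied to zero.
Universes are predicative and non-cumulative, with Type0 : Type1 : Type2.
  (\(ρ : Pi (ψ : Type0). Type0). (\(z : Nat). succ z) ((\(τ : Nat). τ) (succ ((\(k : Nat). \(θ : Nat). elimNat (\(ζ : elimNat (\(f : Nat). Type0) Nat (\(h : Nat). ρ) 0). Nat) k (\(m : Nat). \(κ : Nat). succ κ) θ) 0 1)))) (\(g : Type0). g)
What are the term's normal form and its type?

reduced normal form:
  3
inferred type:
  Nat
observation: contracting a beta-redex first, the term normalizes in 9 steps.


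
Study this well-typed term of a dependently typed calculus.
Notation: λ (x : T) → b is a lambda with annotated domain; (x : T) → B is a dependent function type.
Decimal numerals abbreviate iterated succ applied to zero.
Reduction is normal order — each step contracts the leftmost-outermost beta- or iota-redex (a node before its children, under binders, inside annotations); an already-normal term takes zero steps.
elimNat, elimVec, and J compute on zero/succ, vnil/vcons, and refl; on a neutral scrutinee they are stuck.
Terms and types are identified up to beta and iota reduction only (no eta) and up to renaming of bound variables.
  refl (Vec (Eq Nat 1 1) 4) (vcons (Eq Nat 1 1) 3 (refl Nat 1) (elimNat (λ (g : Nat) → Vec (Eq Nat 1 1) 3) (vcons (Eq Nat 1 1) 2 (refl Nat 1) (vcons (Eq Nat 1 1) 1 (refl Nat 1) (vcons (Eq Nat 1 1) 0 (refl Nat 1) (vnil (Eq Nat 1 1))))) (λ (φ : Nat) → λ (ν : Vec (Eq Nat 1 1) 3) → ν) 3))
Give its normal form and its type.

reduced normal form:
  refl (Vec (Eq Nat 1 1) 4) (vcons (Eq Nat 1 1) 3 (refl Nat 1) (vcons (Eq Nat 1 1) 2 (refl Nat 1) (vcons (Eq Nat 1 1) 1 (refl Nat 1) (vcons (Eq Nat 1 1) 0 (refl Nat 1) (vnil (Eq Nat 1 1))))))
inferred type:
  Eq (Vec (Eq Nat 1 1) 4) (vcons (Eq Nat 1 1) 3 (refl Nat 1) (vcons (Eq Nat 1 1) 2 (refl Nat 1) (vcons (Eq Nat 1 1) 1 (refl Nat 1) (vcons (Eq Nat 1 1) 0 (refl Nat 1) (vnil (Eq Nat 1 1)))))) (vcons (Eq Nat 1 1) 3 (refl Nat 1) (vcons (Eq Nat 1 1) 2 (refl Nat 1) (vcons (Eq Nat 1 1) 1 (refl Nat 1) (vcons (Eq Nat 1 1) 0 (refl Nat 1) (vnil (Eq Nat 1 1))))))
observation: the term reaches its normal form after 10 normal-order steps.


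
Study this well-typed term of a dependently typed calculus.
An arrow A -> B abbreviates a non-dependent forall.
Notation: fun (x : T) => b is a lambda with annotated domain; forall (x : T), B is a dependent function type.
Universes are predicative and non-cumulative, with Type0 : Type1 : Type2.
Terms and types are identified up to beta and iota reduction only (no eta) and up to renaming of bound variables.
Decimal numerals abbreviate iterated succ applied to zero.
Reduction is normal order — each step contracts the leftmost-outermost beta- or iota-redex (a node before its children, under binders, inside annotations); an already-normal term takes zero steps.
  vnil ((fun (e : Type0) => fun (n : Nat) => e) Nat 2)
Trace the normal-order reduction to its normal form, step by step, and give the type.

normal-order reduction:
  vnil ((fun (e : Type0) => fun (n : Nat) => e) Nat 2)
  ~> vnil ((fun (e : Nat) => Nat) 2)
  ~> vnil Nat
the term's type:
  Vec Nat 0


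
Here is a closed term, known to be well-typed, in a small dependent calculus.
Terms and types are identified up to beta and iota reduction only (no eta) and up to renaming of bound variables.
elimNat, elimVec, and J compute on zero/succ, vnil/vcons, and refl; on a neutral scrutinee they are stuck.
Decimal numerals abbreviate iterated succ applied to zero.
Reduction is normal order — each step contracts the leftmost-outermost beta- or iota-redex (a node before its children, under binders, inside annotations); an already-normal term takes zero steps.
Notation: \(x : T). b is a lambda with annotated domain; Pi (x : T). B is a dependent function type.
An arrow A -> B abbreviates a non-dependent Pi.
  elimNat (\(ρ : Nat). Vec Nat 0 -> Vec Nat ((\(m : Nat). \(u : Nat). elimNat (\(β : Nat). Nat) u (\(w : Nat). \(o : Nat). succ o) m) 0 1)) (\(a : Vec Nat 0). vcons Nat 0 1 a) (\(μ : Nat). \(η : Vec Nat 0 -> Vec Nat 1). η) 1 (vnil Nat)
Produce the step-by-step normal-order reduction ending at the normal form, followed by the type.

reduction (normal order):
  elimNat (\(ρ : Nat). Vec Nat 0 -> Vec Nat ((\(m : Nat). \(u : Nat). elimNat (\(β : Nat). Nat) u (\(w : Nat). \(o : Nat). succ o) m) 0 1)) (\(a : Vec Nat 0). vcons Nat 0 1 a) (\(μ : Nat). \(η : Vec Nat 0 -> Vec Nat 1). η) 1 (vnil Nat)
  ~> (\(ρ : Nat). \(m : Vec Nat 0 -> Vec Nat 1). m) 0 (elimNat (\(u : Nat). Vec Nat 0 -> Vec Nat ((\(β : Nat). \(w : Nat). elimNat (\(o : Nat). Nat) w (\(a : Nat). \(μ : Nat). succ μ) β) 0 1)) (\(η : Vec Nat 0). vcons Nat 0 1 η) (\(h : Nat). \(θ : Vec Nat 0 -> Vec Nat 1). θ) 0) (vnil Nat)
  ~> (\(ρ : Vec Nat 0 -> Vec Nat 1). ρ) (elimNat (\(m : Nat). Vec Nat 0 -> Vec Nat ((\(u : Nat). \(β : Nat). elimNat (\(w : Nat). Nat) β (\(o : Nat). \(a : Nat). succ a) u) 0 1)) (\(μ : Vec Nat 0). vcons Nat 0 1 μ) (\(η : Nat). \(h : Vec Nat 0 -> Vec Nat 1). h) 0) (vnil Nat)
  ~> elimNat (\(ρ : Nat). Vec Nat 0 -> Vec Nat ((\(m : Nat). \(u : Nat). elimNat (\(β : Nat). Nat) u (\(w : Nat). \(o : Nat). succ o) m) 0 1)) (\(a : Vec Nat 0). vcons Nat 0 1 a) (\(μ : Nat). \(η : Vec Nat 0 -> Vec Nat 1). η) 0 (vnil Nat)
  ~> (\(ρ : Vec Nat 0). vcons Nat 0 1 ρ) (vnil Nat)
  ~> vcons Nat 0 1 (vnil Nat)
the term's type:
  Vec Nat 1


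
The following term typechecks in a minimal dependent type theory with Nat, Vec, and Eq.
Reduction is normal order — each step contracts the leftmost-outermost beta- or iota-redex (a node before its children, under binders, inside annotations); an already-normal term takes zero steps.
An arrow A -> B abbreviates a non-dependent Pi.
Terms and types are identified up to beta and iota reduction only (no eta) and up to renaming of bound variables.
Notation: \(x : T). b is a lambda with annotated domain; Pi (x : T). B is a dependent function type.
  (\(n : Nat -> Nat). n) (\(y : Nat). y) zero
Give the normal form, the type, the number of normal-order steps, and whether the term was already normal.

resulting normal form:
  zero
type:
  Nat
steps to reach normal form (normal order): 2
started in normal form: no
first redex: a beta-redex


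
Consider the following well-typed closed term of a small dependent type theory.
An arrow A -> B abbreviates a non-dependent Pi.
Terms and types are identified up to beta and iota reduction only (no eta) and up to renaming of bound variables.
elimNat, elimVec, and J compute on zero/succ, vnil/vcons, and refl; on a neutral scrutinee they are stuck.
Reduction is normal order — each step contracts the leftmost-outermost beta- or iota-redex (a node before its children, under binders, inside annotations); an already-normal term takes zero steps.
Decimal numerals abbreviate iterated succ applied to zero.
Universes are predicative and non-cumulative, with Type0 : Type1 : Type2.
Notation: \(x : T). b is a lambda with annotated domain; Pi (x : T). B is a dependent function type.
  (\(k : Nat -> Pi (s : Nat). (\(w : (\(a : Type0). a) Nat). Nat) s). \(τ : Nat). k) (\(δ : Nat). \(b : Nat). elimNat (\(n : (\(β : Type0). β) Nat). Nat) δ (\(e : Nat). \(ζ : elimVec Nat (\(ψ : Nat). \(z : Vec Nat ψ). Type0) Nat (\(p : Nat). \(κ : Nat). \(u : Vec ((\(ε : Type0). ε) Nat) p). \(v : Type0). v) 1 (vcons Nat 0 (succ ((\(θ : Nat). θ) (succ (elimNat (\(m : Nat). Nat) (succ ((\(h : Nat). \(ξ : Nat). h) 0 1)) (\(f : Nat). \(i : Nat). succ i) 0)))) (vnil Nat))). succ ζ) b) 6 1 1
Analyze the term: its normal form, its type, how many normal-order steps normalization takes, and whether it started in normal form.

reduced normal form:
  2
type:
  Nat
normal-order step count: 8
term was already normal: no
first contracted redex: a beta-redex


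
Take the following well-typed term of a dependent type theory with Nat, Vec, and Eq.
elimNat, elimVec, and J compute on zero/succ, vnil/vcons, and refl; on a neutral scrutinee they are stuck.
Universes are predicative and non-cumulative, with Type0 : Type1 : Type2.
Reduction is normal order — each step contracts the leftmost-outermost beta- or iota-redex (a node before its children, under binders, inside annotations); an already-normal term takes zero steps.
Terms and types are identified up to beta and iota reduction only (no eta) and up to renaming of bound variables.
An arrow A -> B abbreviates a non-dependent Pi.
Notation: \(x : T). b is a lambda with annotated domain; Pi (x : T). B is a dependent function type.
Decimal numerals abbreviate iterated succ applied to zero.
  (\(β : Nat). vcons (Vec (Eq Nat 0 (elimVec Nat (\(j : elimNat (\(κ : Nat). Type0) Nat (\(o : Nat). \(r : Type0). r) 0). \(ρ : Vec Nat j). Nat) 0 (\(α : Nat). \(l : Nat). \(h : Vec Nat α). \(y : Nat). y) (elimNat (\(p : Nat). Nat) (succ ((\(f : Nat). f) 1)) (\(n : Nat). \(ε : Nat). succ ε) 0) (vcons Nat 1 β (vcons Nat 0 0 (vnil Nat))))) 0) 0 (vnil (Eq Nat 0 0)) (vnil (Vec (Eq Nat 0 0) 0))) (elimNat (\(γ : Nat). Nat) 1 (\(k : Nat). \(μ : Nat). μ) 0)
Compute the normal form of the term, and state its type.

resulting normal form:
  vcons (Vec (Eq Nat 0 0) 0) 0 (vnil (Eq Nat 0 0)) (vnil (Vec (Eq Nat 0 0) 0))
inferred type:
  Vec (Vec (Eq Nat 0 0) 0) 1
observation: 12 normal-order steps separate the term from its normal form.


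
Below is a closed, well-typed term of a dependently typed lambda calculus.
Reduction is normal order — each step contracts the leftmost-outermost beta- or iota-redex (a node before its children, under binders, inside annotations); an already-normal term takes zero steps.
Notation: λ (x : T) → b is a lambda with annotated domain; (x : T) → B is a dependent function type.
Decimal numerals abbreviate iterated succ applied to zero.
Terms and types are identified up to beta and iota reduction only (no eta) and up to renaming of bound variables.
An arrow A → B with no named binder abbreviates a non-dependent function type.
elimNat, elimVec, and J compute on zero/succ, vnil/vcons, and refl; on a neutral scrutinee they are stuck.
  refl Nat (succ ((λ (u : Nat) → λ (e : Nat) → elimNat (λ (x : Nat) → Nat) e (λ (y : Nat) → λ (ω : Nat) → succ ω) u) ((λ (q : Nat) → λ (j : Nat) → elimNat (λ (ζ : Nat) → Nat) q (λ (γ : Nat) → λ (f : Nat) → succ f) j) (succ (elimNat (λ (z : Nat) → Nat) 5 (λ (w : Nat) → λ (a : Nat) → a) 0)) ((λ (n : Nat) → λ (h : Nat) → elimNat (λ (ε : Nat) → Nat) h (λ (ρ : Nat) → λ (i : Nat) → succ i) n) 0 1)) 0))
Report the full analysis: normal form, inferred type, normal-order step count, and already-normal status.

resulting normal form:
  refl Nat 8
inferred type:
  Eq Nat 8 8
reduction steps (normal order): 34
already normal: no
first contracted redex: a beta-redex


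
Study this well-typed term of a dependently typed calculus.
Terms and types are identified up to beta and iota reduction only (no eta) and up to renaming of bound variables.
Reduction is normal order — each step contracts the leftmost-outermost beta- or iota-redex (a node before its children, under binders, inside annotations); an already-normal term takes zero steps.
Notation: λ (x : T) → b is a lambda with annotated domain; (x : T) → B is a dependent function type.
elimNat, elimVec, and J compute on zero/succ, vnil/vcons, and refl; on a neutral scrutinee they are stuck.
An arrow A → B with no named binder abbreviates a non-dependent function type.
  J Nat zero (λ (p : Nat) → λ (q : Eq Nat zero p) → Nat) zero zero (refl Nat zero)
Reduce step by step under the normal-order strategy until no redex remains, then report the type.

normal-order reduction sequence:
  J Nat zero (λ (p : Nat) → λ (q : Eq Nat zero p) → Nat) zero zero (refl Nat zero)
  ~> zero
the term's type:
  Nat


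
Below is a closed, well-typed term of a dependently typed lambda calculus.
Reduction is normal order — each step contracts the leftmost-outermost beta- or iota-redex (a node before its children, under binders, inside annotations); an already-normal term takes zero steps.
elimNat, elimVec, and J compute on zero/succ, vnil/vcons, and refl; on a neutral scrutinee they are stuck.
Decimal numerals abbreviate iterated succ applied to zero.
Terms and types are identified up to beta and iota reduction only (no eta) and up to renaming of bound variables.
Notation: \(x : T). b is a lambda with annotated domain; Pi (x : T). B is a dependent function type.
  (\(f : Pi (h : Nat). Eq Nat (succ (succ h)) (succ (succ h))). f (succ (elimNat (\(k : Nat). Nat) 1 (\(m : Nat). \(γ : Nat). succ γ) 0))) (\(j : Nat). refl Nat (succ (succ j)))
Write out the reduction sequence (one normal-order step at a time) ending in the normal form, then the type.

normal-order reduction sequence:
  (\(f : Pi (h : Nat). Eq Nat (succ (succ h)) (succ (succ h))). f (succ (elimNat (\(k : Nat). Nat) 1 (\(m : Nat). \(γ : Nat). succ γ) 0))) (\(j : Nat). refl Nat (succ (succ j)))
  ~> (\(f : Nat). refl Nat (succ (succ f))) (succ (elimNat (\(h : Nat). Nat) 1 (\(k : Nat). \(m : Nat). succ m) 0))
  ~> refl Nat (succ (succ (succ (elimNat (\(f : Nat). Nat) 1 (\(h : Nat). \(k : Nat). succ k) 0))))
  ~> refl Nat 4
the term's type:
  Eq Nat 4 4


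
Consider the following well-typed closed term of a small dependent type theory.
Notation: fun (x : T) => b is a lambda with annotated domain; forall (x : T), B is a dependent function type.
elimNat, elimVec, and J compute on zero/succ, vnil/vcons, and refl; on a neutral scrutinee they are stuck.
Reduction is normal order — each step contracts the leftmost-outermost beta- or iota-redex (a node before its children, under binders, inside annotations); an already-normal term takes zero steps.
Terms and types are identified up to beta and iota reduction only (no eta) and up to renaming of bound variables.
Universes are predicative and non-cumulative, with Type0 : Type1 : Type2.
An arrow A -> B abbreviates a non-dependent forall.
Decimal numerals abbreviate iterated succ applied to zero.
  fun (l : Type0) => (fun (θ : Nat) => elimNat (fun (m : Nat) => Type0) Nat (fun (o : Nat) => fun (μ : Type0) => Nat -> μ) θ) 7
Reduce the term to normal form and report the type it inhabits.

resulting normal form:
  fun (l : Type0) => Nat -> Nat -> Nat -> Nat -> Nat -> Nat -> Nat -> Nat
inferred type:
  Type0 -> Type0
observation: 23 normal-order steps normalize the term, beginning with a beta-redex.


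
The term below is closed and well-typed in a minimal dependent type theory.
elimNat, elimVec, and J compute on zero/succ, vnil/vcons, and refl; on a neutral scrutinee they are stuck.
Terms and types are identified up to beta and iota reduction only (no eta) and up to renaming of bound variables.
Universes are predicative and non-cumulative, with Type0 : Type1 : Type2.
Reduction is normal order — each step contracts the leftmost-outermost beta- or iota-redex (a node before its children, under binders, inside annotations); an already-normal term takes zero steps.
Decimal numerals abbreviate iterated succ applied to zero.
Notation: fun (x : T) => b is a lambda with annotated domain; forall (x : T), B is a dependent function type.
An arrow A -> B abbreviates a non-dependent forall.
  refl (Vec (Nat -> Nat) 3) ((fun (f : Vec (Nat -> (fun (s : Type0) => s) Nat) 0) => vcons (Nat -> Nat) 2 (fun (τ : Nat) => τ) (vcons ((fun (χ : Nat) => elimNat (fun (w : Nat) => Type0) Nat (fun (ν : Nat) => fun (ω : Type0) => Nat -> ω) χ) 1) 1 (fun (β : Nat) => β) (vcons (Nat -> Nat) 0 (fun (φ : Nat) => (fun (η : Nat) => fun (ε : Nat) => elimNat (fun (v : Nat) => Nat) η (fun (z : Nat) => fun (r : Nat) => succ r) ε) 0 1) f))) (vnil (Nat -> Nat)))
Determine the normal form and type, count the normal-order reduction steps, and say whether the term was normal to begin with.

normal form:
  refl (Vec (Nat -> Nat) 3) (vcons (Nat -> Nat) 2 (fun (f : Nat) => f) (vcons (Nat -> Nat) 1 (fun (s : Nat) => s) (vcons (Nat -> Nat) 0 (fun (τ : Nat) => 1) (vnil (Nat -> Nat)))))
the term's type:
  Eq (Vec (Nat -> Nat) 3) (vcons (Nat -> Nat) 2 (fun (f : Nat) => f) (vcons (Nat -> Nat) 1 (fun (s : Nat) => s) (vcons (Nat -> Nat) 0 (fun (τ : Nat) => 1) (vnil (Nat -> Nat))))) (vcons (Nat -> Nat) 2 (fun (χ : Nat) => χ) (vcons (Nat -> Nat) 1 (fun (w : Nat) => w) (vcons (Nat -> Nat) 0 (fun (ν : Nat) => 1) (vnil (Nat -> Nat)))))
reduction steps (normal order): 12
already normal: no
first redex: a beta-redex


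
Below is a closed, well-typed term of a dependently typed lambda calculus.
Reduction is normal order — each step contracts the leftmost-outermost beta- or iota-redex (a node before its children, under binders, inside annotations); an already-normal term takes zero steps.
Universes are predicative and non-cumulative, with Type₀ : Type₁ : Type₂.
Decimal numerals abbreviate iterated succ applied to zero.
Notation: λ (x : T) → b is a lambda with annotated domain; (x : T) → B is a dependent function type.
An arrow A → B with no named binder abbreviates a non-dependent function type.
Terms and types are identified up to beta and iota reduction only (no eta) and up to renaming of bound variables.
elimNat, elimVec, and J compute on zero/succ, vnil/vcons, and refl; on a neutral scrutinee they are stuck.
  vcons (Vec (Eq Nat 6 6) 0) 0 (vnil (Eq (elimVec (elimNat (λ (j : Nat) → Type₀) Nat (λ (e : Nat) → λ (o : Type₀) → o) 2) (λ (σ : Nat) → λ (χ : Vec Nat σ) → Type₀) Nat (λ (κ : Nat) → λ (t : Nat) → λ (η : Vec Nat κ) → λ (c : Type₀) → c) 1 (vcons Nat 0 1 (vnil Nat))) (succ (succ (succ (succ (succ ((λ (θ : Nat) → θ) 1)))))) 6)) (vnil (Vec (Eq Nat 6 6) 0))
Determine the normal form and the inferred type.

resulting normal form:
  vcons (Vec (Eq Nat 6 6) 0) 0 (vnil (Eq Nat 6 6)) (vnil (Vec (Eq Nat 6 6) 0))
inferred type:
  Vec (Vec (Eq Nat 6 6) 0) 1
observation: the first redex contracted is an elimVec iota-redex; the normal form is reached in 7 normal-order steps.


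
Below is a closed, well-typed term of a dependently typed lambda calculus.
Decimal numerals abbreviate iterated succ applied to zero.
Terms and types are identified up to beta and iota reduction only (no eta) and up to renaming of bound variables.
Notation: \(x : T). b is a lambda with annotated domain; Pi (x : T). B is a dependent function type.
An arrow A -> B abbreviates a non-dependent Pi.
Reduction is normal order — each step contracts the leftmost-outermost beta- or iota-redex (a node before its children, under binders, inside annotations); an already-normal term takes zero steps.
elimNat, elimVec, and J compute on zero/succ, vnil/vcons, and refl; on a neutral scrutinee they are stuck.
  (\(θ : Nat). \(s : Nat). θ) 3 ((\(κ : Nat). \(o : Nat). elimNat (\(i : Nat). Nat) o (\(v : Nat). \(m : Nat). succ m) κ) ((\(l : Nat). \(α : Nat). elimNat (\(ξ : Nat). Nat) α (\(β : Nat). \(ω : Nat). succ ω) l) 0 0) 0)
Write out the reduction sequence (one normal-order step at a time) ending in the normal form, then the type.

reduction (normal order):
  (\(θ : Nat). \(s : Nat). θ) 3 ((\(κ : Nat). \(o : Nat). elimNat (\(i : Nat). Nat) o (\(v : Nat). \(m : Nat). succ m) κ) ((\(l : Nat). \(α : Nat). elimNat (\(ξ : Nat). Nat) α (\(β : Nat). \(ω : Nat). succ ω) l) 0 0) 0)
  ~> (\(θ : Nat). 3) ((\(s : Nat). \(κ : Nat). elimNat (\(o : Nat). Nat) κ (\(i : Nat). \(v : Nat). succ v) s) ((\(m : Nat). \(l : Nat). elimNat (\(α : Nat). Nat) l (\(ξ : Nat). \(β : Nat). succ β) m) 0 0) 0)
  ~> 3
inferred type:
  Nat


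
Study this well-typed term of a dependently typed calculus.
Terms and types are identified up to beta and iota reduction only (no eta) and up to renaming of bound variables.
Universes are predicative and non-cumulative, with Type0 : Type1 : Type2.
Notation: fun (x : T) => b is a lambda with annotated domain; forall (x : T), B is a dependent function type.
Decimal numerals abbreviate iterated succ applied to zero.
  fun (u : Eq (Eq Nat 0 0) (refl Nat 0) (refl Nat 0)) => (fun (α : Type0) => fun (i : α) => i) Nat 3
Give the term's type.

the term's type:
  forall (u : Eq (Eq Nat 0 0) (refl Nat 0) (refl Nat 0)), Nat


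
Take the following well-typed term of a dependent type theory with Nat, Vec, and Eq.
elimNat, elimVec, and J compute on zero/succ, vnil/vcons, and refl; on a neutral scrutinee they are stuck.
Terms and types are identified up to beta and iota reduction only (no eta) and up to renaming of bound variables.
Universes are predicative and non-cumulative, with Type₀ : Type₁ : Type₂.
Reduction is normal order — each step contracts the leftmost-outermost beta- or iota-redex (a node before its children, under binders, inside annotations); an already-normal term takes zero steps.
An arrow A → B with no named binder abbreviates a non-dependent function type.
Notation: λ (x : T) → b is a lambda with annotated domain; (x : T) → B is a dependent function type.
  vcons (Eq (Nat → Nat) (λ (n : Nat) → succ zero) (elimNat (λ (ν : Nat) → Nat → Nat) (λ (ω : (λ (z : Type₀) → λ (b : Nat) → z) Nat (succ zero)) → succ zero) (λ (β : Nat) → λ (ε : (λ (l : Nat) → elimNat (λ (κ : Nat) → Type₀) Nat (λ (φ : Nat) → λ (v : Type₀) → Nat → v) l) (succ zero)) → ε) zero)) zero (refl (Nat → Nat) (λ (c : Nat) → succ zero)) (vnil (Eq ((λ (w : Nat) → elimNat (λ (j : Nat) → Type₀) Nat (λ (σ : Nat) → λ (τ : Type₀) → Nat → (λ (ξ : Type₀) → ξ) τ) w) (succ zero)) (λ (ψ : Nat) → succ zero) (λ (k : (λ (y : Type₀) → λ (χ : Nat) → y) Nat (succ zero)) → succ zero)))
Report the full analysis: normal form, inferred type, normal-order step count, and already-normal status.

reduced normal form:
  vcons (Eq (Nat → Nat) (λ (n : Nat) → succ zero) (λ (ν : Nat) → succ zero)) zero (refl (Nat → Nat) (λ (ω : Nat) → succ zero)) (vnil (Eq (Nat → Nat) (λ (z : Nat) → succ zero) (λ (b : Nat) → succ zero)))
type:
  Vec (Eq (Nat → Nat) (λ (n : Nat) → succ zero) (λ (ν : Nat) → succ zero)) (succ zero)
reduction steps (normal order): 11
term was already normal: no
first contracted redex: an elimNat iota-redex


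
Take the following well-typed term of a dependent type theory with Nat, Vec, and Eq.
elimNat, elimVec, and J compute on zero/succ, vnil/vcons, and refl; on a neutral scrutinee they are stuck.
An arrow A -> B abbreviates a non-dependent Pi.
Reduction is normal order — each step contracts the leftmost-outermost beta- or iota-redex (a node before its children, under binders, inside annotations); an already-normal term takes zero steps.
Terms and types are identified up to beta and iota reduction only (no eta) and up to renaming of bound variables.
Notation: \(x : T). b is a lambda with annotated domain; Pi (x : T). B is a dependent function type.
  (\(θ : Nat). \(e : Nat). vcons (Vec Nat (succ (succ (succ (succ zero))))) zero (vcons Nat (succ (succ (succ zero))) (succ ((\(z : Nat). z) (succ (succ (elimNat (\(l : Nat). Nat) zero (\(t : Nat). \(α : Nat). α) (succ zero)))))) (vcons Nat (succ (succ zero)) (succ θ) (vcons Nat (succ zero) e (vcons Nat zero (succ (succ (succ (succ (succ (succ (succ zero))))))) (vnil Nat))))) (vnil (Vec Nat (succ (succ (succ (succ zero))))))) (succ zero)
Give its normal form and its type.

reduced normal form:
  \(θ : Nat). vcons (Vec Nat (succ (succ (succ (succ zero))))) zero (vcons Nat (succ (succ (succ zero))) (succ (succ (succ zero))) (vcons Nat (succ (succ zero)) (succ (succ zero)) (vcons Nat (succ zero) θ (vcons Nat zero (succ (succ (succ (succ (succ (succ (succ zero))))))) (vnil Nat))))) (vnil (Vec Nat (succ (succ (succ (succ zero))))))
type:
  Nat -> Vec (Vec Nat (succ (succ (succ (succ zero))))) (succ zero)


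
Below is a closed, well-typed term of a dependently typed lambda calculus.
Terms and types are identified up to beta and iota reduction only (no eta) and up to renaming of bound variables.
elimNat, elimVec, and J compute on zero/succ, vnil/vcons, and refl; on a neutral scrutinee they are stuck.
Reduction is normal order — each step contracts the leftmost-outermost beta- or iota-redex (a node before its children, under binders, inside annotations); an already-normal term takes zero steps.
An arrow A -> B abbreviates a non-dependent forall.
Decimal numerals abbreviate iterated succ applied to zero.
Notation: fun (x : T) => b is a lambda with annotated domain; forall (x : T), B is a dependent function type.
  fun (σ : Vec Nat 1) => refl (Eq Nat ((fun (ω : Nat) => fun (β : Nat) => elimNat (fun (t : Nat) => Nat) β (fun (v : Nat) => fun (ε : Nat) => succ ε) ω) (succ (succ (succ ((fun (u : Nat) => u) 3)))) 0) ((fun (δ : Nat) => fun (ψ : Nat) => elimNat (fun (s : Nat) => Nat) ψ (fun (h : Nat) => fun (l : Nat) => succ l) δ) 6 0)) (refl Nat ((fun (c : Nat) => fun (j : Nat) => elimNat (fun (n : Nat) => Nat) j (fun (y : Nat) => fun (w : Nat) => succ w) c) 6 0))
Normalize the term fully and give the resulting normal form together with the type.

normal form:
  fun (σ : Vec Nat 1) => refl (Eq Nat 6 6) (refl Nat 6)
type:
  Vec Nat 1 -> Eq (Eq Nat 6 6) (refl Nat 6) (refl Nat 6)
observation: the leftmost-outermost redex is a beta-redex, and normalization takes 64 steps.


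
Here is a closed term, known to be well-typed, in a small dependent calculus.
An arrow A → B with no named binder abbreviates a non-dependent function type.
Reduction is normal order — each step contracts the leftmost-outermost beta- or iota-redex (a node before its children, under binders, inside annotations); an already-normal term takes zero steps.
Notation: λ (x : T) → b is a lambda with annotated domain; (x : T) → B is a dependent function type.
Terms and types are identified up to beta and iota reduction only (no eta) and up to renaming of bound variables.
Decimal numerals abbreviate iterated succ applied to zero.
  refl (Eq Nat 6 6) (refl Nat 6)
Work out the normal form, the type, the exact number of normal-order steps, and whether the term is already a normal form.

normal form:
  refl (Eq Nat 6 6) (refl Nat 6)
inferred type:
  Eq (Eq Nat 6 6) (refl Nat 6) (refl Nat 6)
normal-order step count: 0
already normal: yes


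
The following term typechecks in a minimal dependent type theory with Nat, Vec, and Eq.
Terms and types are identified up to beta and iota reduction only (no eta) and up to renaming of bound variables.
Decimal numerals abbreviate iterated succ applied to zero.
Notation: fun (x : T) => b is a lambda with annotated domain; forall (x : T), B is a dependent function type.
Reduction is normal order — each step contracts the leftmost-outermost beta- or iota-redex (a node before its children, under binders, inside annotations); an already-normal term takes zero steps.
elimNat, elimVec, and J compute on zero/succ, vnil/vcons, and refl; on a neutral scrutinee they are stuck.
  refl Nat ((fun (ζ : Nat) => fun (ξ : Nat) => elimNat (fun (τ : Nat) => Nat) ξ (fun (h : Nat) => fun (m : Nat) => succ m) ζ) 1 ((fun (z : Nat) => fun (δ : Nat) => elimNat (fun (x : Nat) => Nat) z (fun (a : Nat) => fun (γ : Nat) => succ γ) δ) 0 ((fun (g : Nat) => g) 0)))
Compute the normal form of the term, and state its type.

reduced normal form:
  refl Nat 1
type:
  Eq Nat 1 1
observation: 10 normal-order steps separate the term from its normal form.


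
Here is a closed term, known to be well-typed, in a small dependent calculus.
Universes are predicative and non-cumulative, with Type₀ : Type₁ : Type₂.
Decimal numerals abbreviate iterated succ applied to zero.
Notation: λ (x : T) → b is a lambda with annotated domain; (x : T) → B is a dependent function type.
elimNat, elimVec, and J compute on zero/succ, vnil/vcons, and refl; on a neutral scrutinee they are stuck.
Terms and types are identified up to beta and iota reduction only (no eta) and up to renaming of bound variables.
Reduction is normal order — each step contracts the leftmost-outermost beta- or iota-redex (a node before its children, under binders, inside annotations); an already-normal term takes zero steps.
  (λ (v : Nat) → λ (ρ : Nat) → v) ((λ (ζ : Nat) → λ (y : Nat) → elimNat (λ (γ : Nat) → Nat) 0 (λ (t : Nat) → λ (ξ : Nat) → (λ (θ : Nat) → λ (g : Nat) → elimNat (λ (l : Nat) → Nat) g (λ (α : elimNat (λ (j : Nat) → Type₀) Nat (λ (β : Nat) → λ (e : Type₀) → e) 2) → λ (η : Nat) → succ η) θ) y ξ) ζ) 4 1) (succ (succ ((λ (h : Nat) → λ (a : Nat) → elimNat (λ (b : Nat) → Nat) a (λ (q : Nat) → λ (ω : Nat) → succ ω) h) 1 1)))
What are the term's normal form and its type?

normal form:
  4
the term's type:
  Nat
observation: 41 normal-order steps separate the term from its normal form.


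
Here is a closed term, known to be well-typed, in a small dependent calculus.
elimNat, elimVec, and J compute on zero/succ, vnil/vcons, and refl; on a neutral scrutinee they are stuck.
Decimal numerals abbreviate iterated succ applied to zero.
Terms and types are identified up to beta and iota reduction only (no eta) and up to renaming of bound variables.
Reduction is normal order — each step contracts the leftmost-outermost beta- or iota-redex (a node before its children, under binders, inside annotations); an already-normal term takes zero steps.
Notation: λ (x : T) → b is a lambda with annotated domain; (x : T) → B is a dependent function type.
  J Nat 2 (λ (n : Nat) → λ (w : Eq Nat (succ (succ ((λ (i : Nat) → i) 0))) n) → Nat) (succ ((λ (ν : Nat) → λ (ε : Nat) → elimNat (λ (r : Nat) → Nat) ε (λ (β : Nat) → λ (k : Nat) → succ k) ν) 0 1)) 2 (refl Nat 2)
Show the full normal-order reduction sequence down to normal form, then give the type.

normal-order reduction:
  J Nat 2 (λ (n : Nat) → λ (w : Eq Nat (succ (succ ((λ (i : Nat) → i) 0))) n) → Nat) (succ ((λ (ν : Nat) → λ (ε : Nat) → elimNat (λ (r : Nat) → Nat) ε (λ (β : Nat) → λ (k : Nat) → succ k) ν) 0 1)) 2 (refl Nat 2)
  ~> succ ((λ (n : Nat) → λ (w : Nat) → elimNat (λ (i : Nat) → Nat) w (λ (ν : Nat) → λ (ε : Nat) → succ ε) n) 0 1)
  ~> succ ((λ (n : Nat) → elimNat (λ (w : Nat) → Nat) n (λ (i : Nat) → λ (ν : Nat) → succ ν) 0) 1)
  ~> succ (elimNat (λ (n : Nat) → Nat) 1 (λ (w : Nat) → λ (i : Nat) → succ i) 0)
  ~> 2
the term's type:
  Nat


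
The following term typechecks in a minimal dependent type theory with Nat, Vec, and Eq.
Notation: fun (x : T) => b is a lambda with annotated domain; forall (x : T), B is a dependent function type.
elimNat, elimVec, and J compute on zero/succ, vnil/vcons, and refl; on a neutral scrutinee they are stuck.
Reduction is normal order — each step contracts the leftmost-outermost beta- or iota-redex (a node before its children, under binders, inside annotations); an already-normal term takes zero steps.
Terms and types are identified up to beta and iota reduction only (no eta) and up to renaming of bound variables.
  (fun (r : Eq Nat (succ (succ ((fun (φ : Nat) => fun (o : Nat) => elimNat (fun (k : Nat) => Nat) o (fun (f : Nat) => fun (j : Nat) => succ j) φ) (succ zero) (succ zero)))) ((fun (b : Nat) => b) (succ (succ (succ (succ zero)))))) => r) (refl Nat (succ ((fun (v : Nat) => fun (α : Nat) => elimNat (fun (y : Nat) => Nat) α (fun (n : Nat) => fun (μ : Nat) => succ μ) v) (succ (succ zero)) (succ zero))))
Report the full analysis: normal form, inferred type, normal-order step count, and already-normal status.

resulting normal form:
  refl Nat (succ (succ (succ (succ zero))))
type:
  Eq Nat (succ (succ (succ (succ zero)))) (succ (succ (succ (succ zero))))
reduction steps (normal order): 10
term was already normal: no
first contracted redex: a beta-redex


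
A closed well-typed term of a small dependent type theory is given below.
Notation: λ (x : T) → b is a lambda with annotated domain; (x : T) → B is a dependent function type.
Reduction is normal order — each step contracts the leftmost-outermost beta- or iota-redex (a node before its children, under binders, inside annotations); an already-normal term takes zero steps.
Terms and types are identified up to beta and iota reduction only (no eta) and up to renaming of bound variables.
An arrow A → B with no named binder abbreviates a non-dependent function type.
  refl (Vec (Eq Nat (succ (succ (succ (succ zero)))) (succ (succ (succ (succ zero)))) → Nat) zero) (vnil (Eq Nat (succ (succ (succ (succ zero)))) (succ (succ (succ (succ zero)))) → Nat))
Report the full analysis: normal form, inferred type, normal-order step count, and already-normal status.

resulting normal form:
  refl (Vec (Eq Nat (succ (succ (succ (succ zero)))) (succ (succ (succ (succ zero)))) → Nat) zero) (vnil (Eq Nat (succ (succ (succ (succ zero)))) (succ (succ (succ (succ zero)))) → Nat))
the term's type:
  Eq (Vec (Eq Nat (succ (succ (succ (succ zero)))) (succ (succ (succ (succ zero)))) → Nat) zero) (vnil (Eq Nat (succ (succ (succ (succ zero)))) (succ (succ (succ (succ zero)))) → Nat)) (vnil (Eq Nat (succ (succ (succ (succ zero)))) (succ (succ (succ (succ zero)))) → Nat))
steps to reach normal form (normal order): 0
term was already normal: yes
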